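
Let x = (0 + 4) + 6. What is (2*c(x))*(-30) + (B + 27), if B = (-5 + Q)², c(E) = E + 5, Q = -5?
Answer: -773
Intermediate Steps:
x = 10 (x = 4 + 6 = 10)
c(E) = 5 + E
B = 100 (B = (-5 - 5)² = (-10)² = 100)
(2*c(x))*(-30) + (B + 27) = (2*(5 + 10))*(-30) + (100 + 27) = (2*15)*(-30) + 127 = 30*(-30) + 127 = -900 + 127 = -773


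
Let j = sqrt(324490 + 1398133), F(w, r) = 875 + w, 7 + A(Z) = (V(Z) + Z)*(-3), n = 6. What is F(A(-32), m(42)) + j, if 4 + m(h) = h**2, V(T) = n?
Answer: 946 + sqrt(1722623) ≈ 2258.5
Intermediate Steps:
V(T) = 6
A(Z) = -25 - 3*Z (A(Z) = -7 + (6 + Z)*(-3) = -7 + (-18 - 3*Z) = -25 - 3*Z)
m(h) = -4 + h**2
j = sqrt(1722623) ≈ 1312.5
F(A(-32), m(42)) + j = (875 + (-25 - 3*(-32))) + sqrt(1722623) = (875 + (-25 + 96)) + sqrt(1722623) = (875 + 71) + sqrt(1722623) = 946 + sqrt(1722623)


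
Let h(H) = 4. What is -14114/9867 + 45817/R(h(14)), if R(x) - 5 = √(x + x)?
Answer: 2260141757/167739 - 91634*√2/17 ≈ 5851.2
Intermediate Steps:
R(x) = 5 + √2*√x (R(x) = 5 + √(x + x) = 5 + √(2*x) = 5 + √2*√x)
-14114/9867 + 45817/R(h(14)) = -14114/9867 + 45817/(5 + √2*√4) = -14114*1/9867 + 45817/(5 + √2*2) = -14114/9867 + 45817/(5 + 2*√2)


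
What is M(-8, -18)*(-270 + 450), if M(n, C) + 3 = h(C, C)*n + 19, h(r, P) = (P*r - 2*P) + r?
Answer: -489600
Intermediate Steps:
h(r, P) = r - 2*P + P*r (h(r, P) = (-2*P + P*r) + r = r - 2*P + P*r)
M(n, C) = 16 + n*(C² - C) (M(n, C) = -3 + ((C - 2*C + C*C)*n + 19) = -3 + ((C - 2*C + C²)*n + 19) = -3 + ((C² - C)*n + 19) = -3 + (n*(C² - C) + 19) = -3 + (19 + n*(C² - C)) = 16 + n*(C² - C))
M(-8, -18)*(-270 + 450) = (16 - 18*(-8)*(-1 - 18))*(-270 + 450) = (16 - 18*(-8)*(-19))*180 = (16 - 2736)*180 = -2720*180 = -489600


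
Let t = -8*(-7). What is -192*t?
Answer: -10752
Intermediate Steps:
t = 56
-192*t = -192*56 = -10752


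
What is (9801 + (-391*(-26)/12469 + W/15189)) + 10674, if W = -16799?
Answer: 3877738794118/189391641 ≈ 20475.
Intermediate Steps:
(9801 + (-391*(-26)/12469 + W/15189)) + 10674 = (9801 + (-391*(-26)/12469 - 16799/15189)) + 10674 = (9801 + (10166*(1/12469) - 16799*1/15189)) + 10674 = (9801 + (10166/12469 - 16799/15189)) + 10674 = (9801 - 55055357/189391641) + 10674 = 1856172418084/189391641 + 10674 = 3877738794118/189391641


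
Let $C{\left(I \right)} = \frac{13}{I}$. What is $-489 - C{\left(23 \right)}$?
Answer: $- \frac{11260}{23} \approx -489.57$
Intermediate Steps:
$-489 - C{\left(23 \right)} = -489 - \frac{13}{23} = - \frac{11260}{23}$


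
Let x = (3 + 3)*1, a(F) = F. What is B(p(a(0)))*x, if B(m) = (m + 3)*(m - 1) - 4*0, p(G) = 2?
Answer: 30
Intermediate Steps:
x = 6 (x = 6*1 = 6)
B(m) = (-1 + m)*(3 + m) (B(m) = (3 + m)*(-1 + m) + 0 = (-1 + m)*(3 + m) + 0 = (-1 + m)*(3 + m))
B(p(a(0)))*x = (-3 + 2**2 + 2*2)*6 = (-3 + 4 + 4)*6 = 5*6 = 30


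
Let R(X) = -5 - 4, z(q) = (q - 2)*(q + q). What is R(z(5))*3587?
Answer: -32283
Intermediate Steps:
z(q) = 2*q*(-2 + q) (z(q) = (-2 + q)*(2*q) = 2*q*(-2 + q))
R(X) = -9
R(z(5))*3587 = -9*3587 = -32283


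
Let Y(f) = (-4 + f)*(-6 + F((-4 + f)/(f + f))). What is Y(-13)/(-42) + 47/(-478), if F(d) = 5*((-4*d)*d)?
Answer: -5078860/848211 ≈ -5.9877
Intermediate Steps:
F(d) = -20*d² (F(d) = 5*(-4*d²) = -20*d²)
Y(f) = (-6 - 5*(-4 + f)²/f²)*(-4 + f) (Y(f) = (-4 + f)*(-6 - 20*(-4 + f)²/(f + f)²) = (-4 + f)*(-6 - 20*(-4 + f)²/(4*f²)) = (-4 + f)*(-6 - 5*(-4 + f)²/f²) = (-6 - 5*(-4 + f)²/f²)*(-4 + f))
Y(-13)/(-42) + 47/(-478) = (84 - 240/(-13) - 11*(-13) + 320/(-13)²)/(-42) + 47/(-478) = (84 - 240*(-1/13) + 143 + 320*(1/169))*(-1/42) + 47*(-1/478) = (84 + 240/13 + 143 + 320/169)*(-1/42) - 47/478 = (41803/169)*(-1/42) - 47/478 = -41803/7098 - 47/478 = -5078860/848211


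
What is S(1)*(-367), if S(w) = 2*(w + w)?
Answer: -1468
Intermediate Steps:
S(w) = 4*w (S(w) = 2*(2*w) = 4*w)
S(1)*(-367) = (4*1)*(-367) = 4*(-367) = -1468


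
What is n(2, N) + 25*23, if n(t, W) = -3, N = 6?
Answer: 572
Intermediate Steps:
n(2, N) + 25*23 = -3 + 25*23 = -3 + 575 = 572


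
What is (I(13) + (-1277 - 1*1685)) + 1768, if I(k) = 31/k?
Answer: -15491/13 ≈ -1191.6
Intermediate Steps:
(I(13) + (-1277 - 1*1685)) + 1768 = (31/13 + (-1277 - 1*1685)) + 1768 = (31*(1/13) + (-1277 - 1685)) + 1768 = (31/13 - 2962) + 1768 = -38475/13 + 1768 = -15491/13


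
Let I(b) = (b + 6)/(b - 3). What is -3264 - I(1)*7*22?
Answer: -2725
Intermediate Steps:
I(b) = (6 + b)/(-3 + b)
-3264 - I(1)*7*22 = -3264 - ((6 + 1)/(-3 + 1))*7*22 = -3264 - (7/(-2))*7*22 = -3264 - -1/2*7*7*22 = -3264 - (-7/2*7)*22 = -3264 - (-49)*22/2 = -3264 - 1*(-539) = -3264 + 539 = -2725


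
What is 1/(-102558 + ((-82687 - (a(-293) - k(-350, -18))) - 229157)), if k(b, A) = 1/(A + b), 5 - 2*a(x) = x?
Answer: -368/152554769 ≈ -2.4122e-6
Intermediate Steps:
a(x) = 5/2 - x/2
1/(-102558 + ((-82687 - (a(-293) - k(-350, -18))) - 229157)) = 1/(-102558 + ((-82687 - ((5/2 - 1/2*(-293)) - 1/(-18 - 350))) - 229157)) = 1/(-102558 + ((-82687 - ((5/2 + 293/2) - 1/(-368))) - 229157)) = 1/(-102558 + ((-82687 - (149 - 1*(-1/368))) - 229157)) = 1/(-102558 + ((-82687 - (149 + 1/368)) - 229157)) = 1/(-102558 + ((-82687 - 1*54833/368) - 229157)) = 1/(-102558 + ((-82687 - 54833/368) - 229157)) = 1/(-102558 + (-30483649/368 - 229157)) = 1/(-102558 - 114813425/368) = 1/(-152554769/368) = -368/152554769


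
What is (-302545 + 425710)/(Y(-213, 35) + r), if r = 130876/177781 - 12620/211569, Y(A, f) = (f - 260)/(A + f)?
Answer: 824602584322950930/12992249451397 ≈ 63469.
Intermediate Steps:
Y(A, f) = (-260 + f)/(A + f)
r = 25445708224/37612948389 (r = 130876*(1/177781) - 12620*1/211569 = 130876/177781 - 12620/211569 = 25445708224/37612948389 ≈ 0.67651)
(-302545 + 425710)/(Y(-213, 35) + r) = (-302545 + 425710)/((-260 + 35)/(-213 + 35) + 25445708224/37612948389) = 123165/(-225/(-178) + 25445708224/37612948389) = 123165/(-1/178*(-225) + 25445708224/37612948389) = 123165/(225/178 + 25445708224/37612948389) = 123165/(12992249451397/6695104813242) = 123165*(6695104813242/12992249451397) = 824602584322950930/12992249451397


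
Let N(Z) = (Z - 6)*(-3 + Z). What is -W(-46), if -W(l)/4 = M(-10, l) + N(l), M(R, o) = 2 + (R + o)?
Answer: 9976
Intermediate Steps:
M(R, o) = 2 + R + o
N(Z) = (-6 + Z)*(-3 + Z)
W(l) = -40 - 4*l**2 + 32*l (W(l) = -4*((2 - 10 + l) + (18 + l**2 - 9*l)) = -4*((-8 + l) + (18 + l**2 - 9*l)) = -4*(10 + l**2 - 8*l) = -40 - 4*l**2 + 32*l)
-W(-46) = -(-40 - 4*(-46)**2 + 32*(-46)) = -(-40 - 4*2116 - 1472) = -(-40 - 8464 - 1472) = -1*(-9976) = 9976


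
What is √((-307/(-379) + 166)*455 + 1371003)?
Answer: 2*√51958596817/379 ≈ 1202.9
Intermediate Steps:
√((-307/(-379) + 166)*455 + 1371003) = √((-307*(-1/379) + 166)*455 + 1371003) = √((307/379 + 166)*455 + 1371003) = √((63221/379)*455 + 1371003) = √(28765555/379 + 1371003) = √(548375692/379) = 2*√51958596817/379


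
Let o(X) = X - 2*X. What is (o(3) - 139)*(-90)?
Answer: 12780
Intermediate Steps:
o(X) = -X
(o(3) - 139)*(-90) = (-1*3 - 139)*(-90) = (-3 - 139)*(-90) = -142*(-90) = 12780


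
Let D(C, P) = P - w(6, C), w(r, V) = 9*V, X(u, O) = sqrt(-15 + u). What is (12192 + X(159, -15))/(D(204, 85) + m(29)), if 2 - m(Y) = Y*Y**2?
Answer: -6102/13069 ≈ -0.46691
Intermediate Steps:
m(Y) = 2 - Y**3 (m(Y) = 2 - Y*Y**2 = 2 - Y**3)
D(C, P) = P - 9*C
(12192 + X(159, -15))/(D(204, 85) + m(29)) = (12192 + sqrt(-15 + 159))/((85 - 9*204) + (2 - 1*29**3)) = (12192 + sqrt(144))/((85 - 1836) + (2 - 1*24389)) = (12192 + 12)/(-1751 + (2 - 24389)) = 12204/(-1751 - 24387) = 12204/(-26138) = 12204*(-1/26138) = -6102/13069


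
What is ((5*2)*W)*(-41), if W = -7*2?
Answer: 5740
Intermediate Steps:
W = -14
((5*2)*W)*(-41) = ((5*2)*(-14))*(-41) = (10*(-14))*(-41) = -140*(-41) = 5740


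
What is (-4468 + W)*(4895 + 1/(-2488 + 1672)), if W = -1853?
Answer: -8416030133/272 ≈ -3.0941e+7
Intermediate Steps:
(-4468 + W)*(4895 + 1/(-2488 + 1672)) = (-4468 - 1853)*(4895 + 1/(-2488 + 1672)) = -6321*(4895 + 1/(-816)) = -6321*(4895 - 1/816) = -6321*3994319/816 = -8416030133/272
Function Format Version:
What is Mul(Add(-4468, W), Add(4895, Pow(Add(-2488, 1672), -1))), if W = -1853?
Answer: Rational(-8416030133, 272) ≈ -3.0941e+7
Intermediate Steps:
Mul(Add(-4468, W), Add(4895, Pow(Add(-2488, 1672), -1))) = Mul(Add(-4468, -1853), Add(4895, Pow(Add(-2488, 1672), -1))) = Mul(-6321, Add(4895, Pow(-816, -1))) = Mul(-6321, Add(4895, Rational(-1, 816))) = Mul(-6321, Rational(3994319, 816)) = Rational(-8416030133, 272)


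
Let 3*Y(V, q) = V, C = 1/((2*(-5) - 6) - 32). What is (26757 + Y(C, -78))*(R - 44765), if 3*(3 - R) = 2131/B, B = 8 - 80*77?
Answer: -3183066721750387/2657664 ≈ -1.1977e+9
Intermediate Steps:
C = -1/48 (C = 1/((-10 - 6) - 32) = 1/(-16 - 32) = 1/(-48) = -1/48 ≈ -0.020833)
B = -6152 (B = 8 - 6160 = -6152)
Y(V, q) = V/3
R = 57499/18456 (R = 3 - 2131/(3*(-6152)) = 3 - 2131*(-1)/(3*6152) = 3 - 1/3*(-2131/6152) = 3 + 2131/18456 = 57499/18456 ≈ 3.1155)
(26757 + Y(C, -78))*(R - 44765) = (26757 + (1/3)*(-1/48))*(57499/18456 - 44765) = (26757 - 1/144)*(-826125341/18456) = (3853007/144)*(-826125341/18456) = -3183066721750387/2657664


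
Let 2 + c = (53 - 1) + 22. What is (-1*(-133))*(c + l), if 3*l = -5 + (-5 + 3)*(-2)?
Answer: 28595/3 ≈ 9531.7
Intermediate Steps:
c = 72 (c = -2 + ((53 - 1) + 22) = -2 + (52 + 22) = -2 + 74 = 72)
l = -⅓ (l = (-5 + (-5 + 3)*(-2))/3 = (-5 - 2*(-2))/3 = (-5 + 4)/3 = (⅓)*(-1) = -⅓ ≈ -0.33333)
(-1*(-133))*(c + l) = (-1*(-133))*(72 - ⅓) = 133*(215/3) = 28595/3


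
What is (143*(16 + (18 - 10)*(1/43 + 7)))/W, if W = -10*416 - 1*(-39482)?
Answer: 221936/759423 ≈ 0.29224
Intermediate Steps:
W = 35322 (W = -4160 + 39482 = 35322)
(143*(16 + (18 - 10)*(1/43 + 7)))/W = (143*(16 + (18 - 10)*(1/43 + 7)))/35322 = (143*(16 + 8*(1/43 + 7)))*(1/35322) = (143*(16 + 8*(302/43)))*(1/35322) = (143*(16 + 2416/43))*(1/35322) = (143*(3104/43))*(1/35322) = (443872/43)*(1/35322) = 221936/759423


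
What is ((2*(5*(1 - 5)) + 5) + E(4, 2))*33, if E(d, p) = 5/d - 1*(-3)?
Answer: -4059/4 ≈ -1014.8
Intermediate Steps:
E(d, p) = 3 + 5/d (E(d, p) = 5/d + 3 = 3 + 5/d)
((2*(5*(1 - 5)) + 5) + E(4, 2))*33 = ((2*(5*(1 - 5)) + 5) + (3 + 5/4))*33 = ((2*(5*(-4)) + 5) + (3 + 5*(¼)))*33 = ((2*(-20) + 5) + (3 + 5/4))*33 = ((-40 + 5) + 17/4)*33 = (-35 + 17/4)*33 = -123/4*33 = -4059/4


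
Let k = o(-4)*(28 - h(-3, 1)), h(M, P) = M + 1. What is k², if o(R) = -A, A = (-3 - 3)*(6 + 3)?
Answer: 2624400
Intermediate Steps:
h(M, P) = 1 + M
A = -54 (A = -6*9 = -54)
o(R) = 54 (o(R) = -1*(-54) = 54)
k = 1620 (k = 54*(28 - (1 - 3)) = 54*(28 - 1*(-2)) = 54*(28 + 2) = 54*30 = 1620)
k² = 1620² = 2624400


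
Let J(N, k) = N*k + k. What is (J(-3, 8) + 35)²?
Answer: 361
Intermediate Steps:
J(N, k) = k + N*k
(J(-3, 8) + 35)² = (8*(1 - 3) + 35)² = (8*(-2) + 35)² = (-16 + 35)² = 19² = 361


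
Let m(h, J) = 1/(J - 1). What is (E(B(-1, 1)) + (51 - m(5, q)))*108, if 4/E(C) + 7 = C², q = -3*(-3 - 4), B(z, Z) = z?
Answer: 27153/5 ≈ 5430.6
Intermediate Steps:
q = 21 (q = -3*(-7) = 21)
m(h, J) = 1/(-1 + J)
E(C) = 4/(-7 + C²)
(E(B(-1, 1)) + (51 - m(5, q)))*108 = (4/(-7 + (-1)²) + (51 - 1/(-1 + 21)))*108 = (4/(-7 + 1) + (51 - 1/20))*108 = (4/(-6) + (51 - 1*1/20))*108 = (4*(-⅙) + (51 - 1/20))*108 = (-⅔ + 1019/20)*108 = (3017/60)*108 = 27153/5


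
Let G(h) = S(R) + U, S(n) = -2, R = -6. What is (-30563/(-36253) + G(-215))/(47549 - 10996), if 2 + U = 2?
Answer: -3813/120468719 ≈ -3.1651e-5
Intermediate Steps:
U = 0 (U = -2 + 2 = 0)
G(h) = -2 (G(h) = -2 + 0 = -2)
(-30563/(-36253) + G(-215))/(47549 - 10996) = (-30563/(-36253) - 2)/(47549 - 10996) = (-30563*(-1/36253) - 2)/36553 = (30563/36253 - 2)*(1/36553) = -41943/36253*1/36553 = -3813/120468719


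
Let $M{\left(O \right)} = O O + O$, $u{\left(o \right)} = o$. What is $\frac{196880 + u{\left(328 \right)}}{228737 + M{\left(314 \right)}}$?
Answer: $\frac{197208}{327647} \approx 0.60189$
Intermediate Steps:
$M{\left(O \right)} = O + O^{2}$ ($M{\left(O \right)} = O^{2} + O = O + O^{2}$)
$\frac{196880 + u{\left(328 \right)}}{228737 + M{\left(314 \right)}} = \frac{196880 + 328}{228737 + 314 \left(1 + 314\right)} = \frac{197208}{228737 + 314 \cdot 315} = \frac{197208}{228737 + 98910} = \frac{197208}{327647}$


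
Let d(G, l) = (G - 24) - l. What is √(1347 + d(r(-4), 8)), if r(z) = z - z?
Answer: √1315 ≈ 36.263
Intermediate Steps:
r(z) = 0
d(G, l) = -24 + G - l (d(G, l) = (-24 + G) - l = -24 + G - l)
√(1347 + d(r(-4), 8)) = √(1347 + (-24 + 0 - 1*8)) = √(1347 + (-24 + 0 - 8)) = √(1347 - 32) = √1315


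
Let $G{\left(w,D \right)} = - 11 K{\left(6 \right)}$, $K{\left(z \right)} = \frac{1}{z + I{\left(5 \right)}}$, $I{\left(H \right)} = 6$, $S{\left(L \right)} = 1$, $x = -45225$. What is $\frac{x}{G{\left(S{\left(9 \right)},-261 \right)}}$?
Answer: $\frac{542700}{11} \approx 49336.0$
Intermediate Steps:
$K{\left(z \right)} = \frac{1}{6 + z}$ ($K{\left(z \right)} = \frac{1}{z + 6} = \frac{1}{6 + z}$)
$G{\left(w,D \right)} = - \frac{11}{12}$ ($G{\left(w,D \right)} = - \frac{11}{6 + 6} = - \frac{11}{12}$)
$\frac{x}{G{\left(S{\left(9 \right)},-261 \right)}} = - \frac{45225}{- \frac{11}{12}} = \left(-45225\right) \left(- \frac{12}{11}\right) = \frac{542700}{11}$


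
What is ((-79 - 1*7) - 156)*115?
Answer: -27830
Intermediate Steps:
((-79 - 1*7) - 156)*115 = ((-79 - 7) - 156)*115 = (-86 - 156)*115 = -242*115 = -27830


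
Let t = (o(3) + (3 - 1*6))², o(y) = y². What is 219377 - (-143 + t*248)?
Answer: 210592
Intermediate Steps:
t = 36 (t = (3² + (3 - 1*6))² = (9 + (3 - 6))² = (9 - 3)² = 6² = 36)
219377 - (-143 + t*248) = 219377 - (-143 + 36*248) = 219377 - (-143 + 8928) = 219377 - 1*8785 = 219377 - 8785 = 210592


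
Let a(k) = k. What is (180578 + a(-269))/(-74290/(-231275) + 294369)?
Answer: 8340192795/13616052953 ≈ 0.61253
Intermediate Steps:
(180578 + a(-269))/(-74290/(-231275) + 294369) = (180578 - 269)/(-74290/(-231275) + 294369) = 180309/(-74290*(-1/231275) + 294369) = 180309/(14858/46255 + 294369) = 180309/(13616052953/46255) = 180309*(46255/13616052953) = 8340192795/13616052953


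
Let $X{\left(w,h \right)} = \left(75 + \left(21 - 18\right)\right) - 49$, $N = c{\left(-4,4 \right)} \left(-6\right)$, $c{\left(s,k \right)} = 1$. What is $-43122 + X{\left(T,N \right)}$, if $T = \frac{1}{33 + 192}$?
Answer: $-43093$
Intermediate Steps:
$N = -6$ ($N = 1 \left(-6\right) = -6$)
$T = \frac{1}{225} \approx 0.0044444$
$X{\left(w,h \right)} = 29$ ($X{\left(w,h \right)} = \left(75 + \left(21 - 18\right)\right) - 49 = \left(75 + 3\right) - 49 = 78 - 49 = 29$)
$-43122 + X{\left(T,N \right)} = -43122 + 29 = -43093$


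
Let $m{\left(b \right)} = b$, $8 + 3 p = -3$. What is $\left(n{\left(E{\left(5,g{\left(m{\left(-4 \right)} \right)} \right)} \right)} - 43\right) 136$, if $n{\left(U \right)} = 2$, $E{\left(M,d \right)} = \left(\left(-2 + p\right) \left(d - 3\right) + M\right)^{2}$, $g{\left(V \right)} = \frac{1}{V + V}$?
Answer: $-5576$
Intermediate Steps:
$p = - \frac{11}{3}$ ($p = - \frac{8}{3} + \frac{1}{3} \left(-3\right) = - \frac{8}{3} - 1 = - \frac{11}{3} \approx -3.6667$)
$g{\left(V \right)} = \frac{1}{2 V}$
$E{\left(M,d \right)} = \left(17 + M - \frac{17 d}{3}\right)^{2}$ ($E{\left(M,d \right)} = \left(\left(-2 - \frac{11}{3}\right) \left(d - 3\right) + M\right)^{2} = \left(- \frac{17 \left(-3 + d\right)}{3} + M\right)^{2} = \left(\left(17 - \frac{17 d}{3}\right) + M\right)^{2} = \left(17 + M - \frac{17 d}{3}\right)^{2}$)
$\left(n{\left(E{\left(5,g{\left(m{\left(-4 \right)} \right)} \right)} \right)} - 43\right) 136 = \left(2 - 43\right) 136 = \left(-41\right) 136 = -5576$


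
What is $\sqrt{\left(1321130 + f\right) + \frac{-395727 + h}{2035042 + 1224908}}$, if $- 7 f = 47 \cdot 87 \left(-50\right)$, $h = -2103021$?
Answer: $\frac{\sqrt{781299265208903014}}{760655} \approx 1162.0$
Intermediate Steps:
$f = \frac{204450}{7}$ ($f = - \frac{47 \cdot 87 \left(-50\right)}{7} = - \frac{4089 \left(-50\right)}{7} = \left(- \frac{1}{7}\right) \left(-204450\right) = \frac{204450}{7} \approx 29207.0$)
$\sqrt{\left(1321130 + f\right) + \frac{-395727 + h}{2035042 + 1224908}} = \sqrt{\left(1321130 + \frac{204450}{7}\right) + \frac{-395727 - 2103021}{2035042 + 1224908}} = \sqrt{\frac{9452360}{7} - \frac{2498748}{3259950}} = \sqrt{\frac{9452360}{7} - \frac{416458}{543325}} = \sqrt{\frac{5135700581794}{3803275}} = \frac{\sqrt{781299265208903014}}{760655}$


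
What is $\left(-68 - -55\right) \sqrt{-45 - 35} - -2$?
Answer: $2 - 52 i \sqrt{5} \approx 2.0 - 116.28 i$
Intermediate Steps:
$\left(-68 - -55\right) \sqrt{-45 - 35} - -2 = \left(-68 + 55\right) \sqrt{-80} + 2 = - 13 \cdot 4 i \sqrt{5} + 2 = - 52 i \sqrt{5} + 2 = 2 - 52 i \sqrt{5}$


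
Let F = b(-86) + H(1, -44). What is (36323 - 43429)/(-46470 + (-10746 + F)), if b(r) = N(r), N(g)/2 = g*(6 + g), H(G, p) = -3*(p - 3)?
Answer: 7106/43315 ≈ 0.16405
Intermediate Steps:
H(G, p) = 9 - 3*p (H(G, p) = -3*(-3 + p) = 9 - 3*p)
N(g) = 2*g*(6 + g) (N(g) = 2*(g*(6 + g)) = 2*g*(6 + g))
b(r) = 2*r*(6 + r)
F = 13901 (F = 2*(-86)*(6 - 86) + (9 - 3*(-44)) = 2*(-86)*(-80) + (9 + 132) = 13760 + 141 = 13901)
(36323 - 43429)/(-46470 + (-10746 + F)) = (36323 - 43429)/(-46470 + (-10746 + 13901)) = -7106/(-46470 + 3155) = -7106/(-43315) = -7106*(-1/43315) = 7106/43315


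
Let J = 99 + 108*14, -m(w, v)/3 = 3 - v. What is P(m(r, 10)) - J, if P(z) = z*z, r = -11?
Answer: -1170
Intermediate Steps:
m(w, v) = -9 + 3*v (m(w, v) = -3*(3 - v) = -9 + 3*v)
P(z) = z²
J = 1611 (J = 99 + 1512 = 1611)
P(m(r, 10)) - J = (-9 + 3*10)² - 1*1611 = (-9 + 30)² - 1611 = 21² - 1611 = 441 - 1611 = -1170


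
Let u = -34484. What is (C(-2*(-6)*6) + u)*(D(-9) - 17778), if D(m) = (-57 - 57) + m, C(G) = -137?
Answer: 619750521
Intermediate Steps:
D(m) = -114 + m
(C(-2*(-6)*6) + u)*(D(-9) - 17778) = (-137 - 34484)*((-114 - 9) - 17778) = -34621*(-123 - 17778) = -34621*(-17901) = 619750521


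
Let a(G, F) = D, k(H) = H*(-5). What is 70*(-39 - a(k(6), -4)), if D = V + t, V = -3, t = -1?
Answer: -2450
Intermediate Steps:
k(H) = -5*H
D = -4 (D = -3 - 1 = -4)
a(G, F) = -4
70*(-39 - a(k(6), -4)) = 70*(-39 - 1*(-4)) = 70*(-39 + 4) = 70*(-35) = -2450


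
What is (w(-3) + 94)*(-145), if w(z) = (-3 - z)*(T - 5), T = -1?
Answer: -13630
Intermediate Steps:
w(z) = 18 + 6*z (w(z) = (-3 - z)*(-1 - 5) = (-3 - z)*(-6) = 18 + 6*z)
(w(-3) + 94)*(-145) = ((18 + 6*(-3)) + 94)*(-145) = ((18 - 18) + 94)*(-145) = (0 + 94)*(-145) = 94*(-145) = -13630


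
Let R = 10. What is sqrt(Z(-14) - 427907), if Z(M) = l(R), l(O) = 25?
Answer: I*sqrt(427882) ≈ 654.13*I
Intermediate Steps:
Z(M) = 25
sqrt(Z(-14) - 427907) = sqrt(25 - 427907) = sqrt(-427882) = I*sqrt(427882)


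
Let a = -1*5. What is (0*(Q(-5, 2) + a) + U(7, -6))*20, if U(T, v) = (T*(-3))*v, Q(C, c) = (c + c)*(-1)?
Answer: 2520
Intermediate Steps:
Q(C, c) = -2*c (Q(C, c) = (2*c)*(-1) = -2*c)
a = -5
U(T, v) = -3*T*v (U(T, v) = (-3*T)*v = -3*T*v)
(0*(Q(-5, 2) + a) + U(7, -6))*20 = (0*(-2*2 - 5) - 3*7*(-6))*20 = (0*(-4 - 5) + 126)*20 = (0*(-9) + 126)*20 = (0 + 126)*20 = 126*20 = 2520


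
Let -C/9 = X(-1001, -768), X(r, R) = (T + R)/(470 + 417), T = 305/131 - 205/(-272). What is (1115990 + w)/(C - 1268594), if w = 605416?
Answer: -54406041931104/40094408928847 ≈ -1.3569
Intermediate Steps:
T = 109815/35632 (T = 305*(1/131) - 205*(-1/272) = 305/131 + 205/272 = 109815/35632 ≈ 3.0819)
X(r, R) = 109815/31605584 + R/887 (X(r, R) = (109815/35632 + R)/(470 + 417) = (109815/35632 + R)/887 = (109815/35632 + R)*(1/887) = 109815/31605584 + R/887)
C = 245300049/31605584 (C = -9*(109815/31605584 + (1/887)*(-768)) = -9*(109815/31605584 - 768/887) = -9*(-27255561/31605584) = 245300049/31605584 ≈ 7.7613)
(1115990 + w)/(C - 1268594) = (1115990 + 605416)/(245300049/31605584 - 1268594) = 1721406/(-40094408928847/31605584) = 1721406*(-31605584/40094408928847) = -54406041931104/40094408928847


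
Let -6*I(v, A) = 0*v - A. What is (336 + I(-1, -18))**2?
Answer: 110889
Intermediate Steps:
I(v, A) = A/6 (I(v, A) = -(0*v - A)/6 = -(0 - A)/6 = -(-1)*A/6 = A/6)
(336 + I(-1, -18))**2 = (336 + (1/6)*(-18))**2 = (336 - 3)**2 = 333**2 = 110889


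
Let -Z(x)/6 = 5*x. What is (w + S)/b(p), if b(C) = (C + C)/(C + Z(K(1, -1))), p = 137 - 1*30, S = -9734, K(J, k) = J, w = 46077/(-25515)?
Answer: -910833319/260010 ≈ -3503.1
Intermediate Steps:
w = -15359/8505 (w = 46077*(-1/25515) = -15359/8505 ≈ -1.8059)
Z(x) = -30*x
p = 107 (p = 137 - 30 = 107)
b(C) = 2*C/(-30 + C) (b(C) = (C + C)/(C - 30*1) = (2*C)/(C - 30) = (2*C)/(-30 + C) = 2*C/(-30 + C))
(w + S)/b(p) = (-15359/8505 - 9734)/((2*107/(-30 + 107))) = -82803029/(8505*(2*107/77)) = -82803029/(8505*(2*107*(1/77))) = -82803029/(8505*214/77) = -82803029/8505*77/214 = -910833319/260010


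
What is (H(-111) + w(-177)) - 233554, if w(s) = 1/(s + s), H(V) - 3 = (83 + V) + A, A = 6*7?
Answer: -82672099/354 ≈ -2.3354e+5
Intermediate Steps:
A = 42
H(V) = 128 + V (H(V) = 3 + ((83 + V) + 42) = 3 + (125 + V) = 128 + V)
w(s) = 1/(2*s)
(H(-111) + w(-177)) - 233554 = ((128 - 111) + (½)/(-177)) - 233554 = (17 + (½)*(-1/177)) - 233554 = (17 - 1/354) - 233554 = 6017/354 - 233554 = -82672099/354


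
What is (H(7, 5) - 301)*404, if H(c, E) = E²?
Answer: -111504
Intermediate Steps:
(H(7, 5) - 301)*404 = (5² - 301)*404 = (25 - 301)*404 = -276*404 = -111504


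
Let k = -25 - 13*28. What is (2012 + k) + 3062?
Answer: 4685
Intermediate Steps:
k = -389 (k = -25 - 364 = -389)
(2012 + k) + 3062 = (2012 - 389) + 3062 = 1623 + 3062 = 4685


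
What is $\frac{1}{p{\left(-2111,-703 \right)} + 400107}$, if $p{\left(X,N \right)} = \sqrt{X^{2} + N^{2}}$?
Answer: $\frac{400107}{160080660919} - \frac{\sqrt{4950530}}{160080660919} \approx 2.4855 \cdot 10^{-6}$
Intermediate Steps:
$p{\left(X,N \right)} = \sqrt{N^{2} + X^{2}}$
$\frac{1}{p{\left(-2111,-703 \right)} + 400107} = \frac{1}{\sqrt{\left(-703\right)^{2} + \left(-2111\right)^{2}} + 400107} = \frac{1}{\sqrt{494209 + 4456321} + 400107} = \frac{1}{\sqrt{4950530} + 400107} = \frac{1}{400107 + \sqrt{4950530}}$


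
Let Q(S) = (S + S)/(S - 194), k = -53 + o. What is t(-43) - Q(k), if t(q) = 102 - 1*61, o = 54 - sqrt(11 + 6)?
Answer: 381733/9308 - 97*sqrt(17)/9308 ≈ 40.968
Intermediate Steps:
o = 54 - sqrt(17) ≈ 49.877
t(q) = 41 (t(q) = 102 - 61 = 41)
k = 1 - sqrt(17) (k = -53 + (54 - sqrt(17)) = 1 - sqrt(17) ≈ -3.1231)
Q(S) = 2*S/(-194 + S) (Q(S) = (2*S)/(-194 + S) = 2*S/(-194 + S))
t(-43) - Q(k) = 41 - 2*(1 - sqrt(17))/(-194 + (1 - sqrt(17))) = 41 - 2*(1 - sqrt(17))/(-193 - sqrt(17))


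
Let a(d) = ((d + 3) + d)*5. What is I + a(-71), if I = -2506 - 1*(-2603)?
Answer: -598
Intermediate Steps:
I = 97 (I = -2506 + 2603 = 97)
a(d) = 15 + 10*d (a(d) = ((3 + d) + d)*5 = (3 + 2*d)*5 = 15 + 10*d)
I + a(-71) = 97 + (15 + 10*(-71)) = 97 + (15 - 710) = 97 - 695 = -598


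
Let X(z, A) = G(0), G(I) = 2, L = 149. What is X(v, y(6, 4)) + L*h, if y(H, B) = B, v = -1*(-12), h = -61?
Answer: -9087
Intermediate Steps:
v = 12
X(z, A) = 2
X(v, y(6, 4)) + L*h = 2 + 149*(-61) = 2 - 9089 = -9087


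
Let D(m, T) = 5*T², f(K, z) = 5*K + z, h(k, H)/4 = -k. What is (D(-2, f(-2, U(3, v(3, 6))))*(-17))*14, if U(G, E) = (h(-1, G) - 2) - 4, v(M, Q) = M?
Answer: -171360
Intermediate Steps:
h(k, H) = -4*k (h(k, H) = 4*(-k) = -4*k)
U(G, E) = -2 (U(G, E) = (-4*(-1) - 2) - 4 = (4 - 2) - 4 = 2 - 4 = -2)
f(K, z) = z + 5*K
(D(-2, f(-2, U(3, v(3, 6))))*(-17))*14 = ((5*(-2 + 5*(-2))²)*(-17))*14 = ((5*(-2 - 10)²)*(-17))*14 = ((5*(-12)²)*(-17))*14 = ((5*144)*(-17))*14 = (720*(-17))*14 = -12240*14 = -171360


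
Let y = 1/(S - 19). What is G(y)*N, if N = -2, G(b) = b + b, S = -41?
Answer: 1/15 ≈ 0.066667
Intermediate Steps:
y = -1/60 (y = 1/(-41 - 19) = 1/(-60) = -1/60 ≈ -0.016667)
G(b) = 2*b
G(y)*N = (2*(-1/60))*(-2) = -1/30*(-2) = 1/15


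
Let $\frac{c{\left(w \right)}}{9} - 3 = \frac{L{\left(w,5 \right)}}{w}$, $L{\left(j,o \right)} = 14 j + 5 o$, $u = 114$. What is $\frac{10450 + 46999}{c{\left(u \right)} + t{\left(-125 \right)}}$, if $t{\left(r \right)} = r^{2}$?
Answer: $\frac{2183062}{599639} \approx 3.6406$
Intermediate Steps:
$L{\left(j,o \right)} = 5 o + 14 j$
$c{\left(w \right)} = 27 + \frac{9 \left(25 + 14 w\right)}{w}$ ($c{\left(w \right)} = 27 + 9 \frac{5 \cdot 5 + 14 w}{w} = 27 + 9 \frac{25 + 14 w}{w} = 27 + \frac{9 \left(25 + 14 w\right)}{w}$)
$\frac{10450 + 46999}{c{\left(u \right)} + t{\left(-125 \right)}} = \frac{10450 + 46999}{\left(153 + \frac{225}{114}\right) + \left(-125\right)^{2}} = \frac{57449}{\left(153 + 225 \cdot \frac{1}{114}\right) + 15625} = \frac{57449}{\left(153 + \frac{75}{38}\right) + 15625} = \frac{57449}{\frac{5889}{38} + 15625} = \frac{57449}{\frac{599639}{38}} = 57449 \cdot \frac{38}{599639} = \frac{2183062}{599639}$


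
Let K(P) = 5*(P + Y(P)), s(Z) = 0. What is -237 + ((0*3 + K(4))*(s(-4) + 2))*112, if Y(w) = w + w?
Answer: 13203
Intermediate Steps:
Y(w) = 2*w
K(P) = 15*P (K(P) = 5*(P + 2*P) = 5*(3*P) = 15*P)
-237 + ((0*3 + K(4))*(s(-4) + 2))*112 = -237 + ((0*3 + 15*4)*(0 + 2))*112 = -237 + ((0 + 60)*2)*112 = -237 + (60*2)*112 = -237 + 120*112 = -237 + 13440 = 13203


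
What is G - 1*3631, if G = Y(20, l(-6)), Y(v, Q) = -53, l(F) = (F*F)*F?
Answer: -3684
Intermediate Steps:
l(F) = F³ (l(F) = F²*F = F³)
G = -53
G - 1*3631 = -53 - 1*3631 = -53 - 3631 = -3684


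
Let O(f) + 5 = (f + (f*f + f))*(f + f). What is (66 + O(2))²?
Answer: 8649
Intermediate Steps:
O(f) = -5 + 2*f*(f² + 2*f) (O(f) = -5 + (f + (f*f + f))*(f + f) = -5 + (f + (f² + f))*(2*f) = -5 + (f + (f + f²))*(2*f) = -5 + (f² + 2*f)*(2*f) = -5 + 2*f*(f² + 2*f))
(66 + O(2))² = (66 + (-5 + 2*2³ + 4*2²))² = (66 + (-5 + 2*8 + 4*4))² = (66 + (-5 + 16 + 16))² = (66 + 27)² = 93² = 8649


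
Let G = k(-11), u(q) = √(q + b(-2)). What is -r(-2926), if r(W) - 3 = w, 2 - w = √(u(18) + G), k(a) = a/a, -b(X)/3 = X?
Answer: -5 + √(1 + 2*√6) ≈ -2.5712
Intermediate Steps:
b(X) = -3*X
k(a) = 1
u(q) = √(6 + q) (u(q) = √(q - 3*(-2)) = √(q + 6) = √(6 + q))
G = 1
w = 2 - √(1 + 2*√6) (w = 2 - √(√(6 + 18) + 1) = 2 - √(√24 + 1) = 2 - √(2*√6 + 1) = 2 - √(1 + 2*√6) ≈ -0.42878)
r(W) = 5 - √(1 + 2*√6) (r(W) = 3 + (2 - √(1 + 2*√6)) = 5 - √(1 + 2*√6))
-r(-2926) = -(5 - √(1 + 2*√6)) = -5 + √(1 + 2*√6)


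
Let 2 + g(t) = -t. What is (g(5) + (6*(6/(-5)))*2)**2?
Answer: 11449/25 ≈ 457.96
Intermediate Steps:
g(t) = -2 - t
(g(5) + (6*(6/(-5)))*2)**2 = ((-2 - 1*5) + (6*(6/(-5)))*2)**2 = ((-2 - 5) + (6*(6*(-1/5)))*2)**2 = (-7 + (6*(-6/5))*2)**2 = (-7 - 36/5*2)**2 = (-7 - 72/5)**2 = (-107/5)**2 = 11449/25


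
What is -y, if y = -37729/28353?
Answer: 37729/28353 ≈ 1.3307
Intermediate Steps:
y = -37729/28353 (y = -37729*1/28353 = -37729/28353 ≈ -1.3307)
-y = -1*(-37729/28353) = 37729/28353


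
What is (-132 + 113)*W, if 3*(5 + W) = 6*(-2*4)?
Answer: 399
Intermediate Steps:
W = -21 (W = -5 + (6*(-2*4))/3 = -5 + (6*(-8))/3 = -5 + (1/3)*(-48) = -5 - 16 = -21)
(-132 + 113)*W = (-132 + 113)*(-21) = -19*(-21) = 399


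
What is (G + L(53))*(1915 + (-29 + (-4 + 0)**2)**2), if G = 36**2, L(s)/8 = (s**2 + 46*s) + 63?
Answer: 91229184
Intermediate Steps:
L(s) = 504 + 8*s**2 + 368*s (L(s) = 8*((s**2 + 46*s) + 63) = 8*(63 + s**2 + 46*s) = 504 + 8*s**2 + 368*s)
G = 1296
(G + L(53))*(1915 + (-29 + (-4 + 0)**2)**2) = (1296 + (504 + 8*53**2 + 368*53))*(1915 + (-29 + (-4 + 0)**2)**2) = (1296 + (504 + 8*2809 + 19504))*(1915 + (-29 + (-4)**2)**2) = (1296 + (504 + 22472 + 19504))*(1915 + (-29 + 16)**2) = (1296 + 42480)*(1915 + (-13)**2) = 43776*(1915 + 169) = 43776*2084 = 91229184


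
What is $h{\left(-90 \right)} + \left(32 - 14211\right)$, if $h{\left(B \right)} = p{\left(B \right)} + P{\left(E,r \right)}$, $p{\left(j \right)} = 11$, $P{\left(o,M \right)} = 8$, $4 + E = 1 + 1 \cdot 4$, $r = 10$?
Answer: $-14160$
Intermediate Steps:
$E = 1$ ($E = -4 + \left(1 + 1 \cdot 4\right) = -4 + \left(1 + 4\right) = -4 + 5 = 1$)
$h{\left(B \right)} = 19$ ($h{\left(B \right)} = 11 + 8 = 19$)
$h{\left(-90 \right)} + \left(32 - 14211\right) = 19 + \left(32 - 14211\right) = 19 - 14179 = -14160$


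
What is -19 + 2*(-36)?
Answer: -91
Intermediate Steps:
-19 + 2*(-36) = -19 - 72 = -91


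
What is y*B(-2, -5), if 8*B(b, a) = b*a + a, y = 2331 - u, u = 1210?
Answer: 5605/8 ≈ 700.63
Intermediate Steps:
y = 1121 (y = 2331 - 1*1210 = 2331 - 1210 = 1121)
B(b, a) = a/8 + a*b/8 (B(b, a) = (b*a + a)/8 = (a*b + a)/8 = (a + a*b)/8 = a/8 + a*b/8)
y*B(-2, -5) = 1121*((1/8)*(-5)*(1 - 2)) = 1121*((1/8)*(-5)*(-1)) = 1121*(5/8) = 5605/8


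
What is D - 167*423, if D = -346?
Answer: -70987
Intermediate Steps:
D - 167*423 = -346 - 167*423 = -346 - 70641 = -70987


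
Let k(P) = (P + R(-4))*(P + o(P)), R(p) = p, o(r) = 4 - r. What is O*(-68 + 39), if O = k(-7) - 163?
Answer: 6003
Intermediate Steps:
k(P) = -16 + 4*P (k(P) = (P - 4)*(P + (4 - P)) = (-4 + P)*4 = -16 + 4*P)
O = -207 (O = (-16 + 4*(-7)) - 163 = (-16 - 28) - 163 = -44 - 163 = -207)
O*(-68 + 39) = -207*(-68 + 39) = -207*(-29) = 6003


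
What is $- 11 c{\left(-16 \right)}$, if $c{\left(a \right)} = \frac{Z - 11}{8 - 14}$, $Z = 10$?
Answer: $- \frac{11}{6} \approx -1.8333$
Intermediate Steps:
$c{\left(a \right)} = \frac{1}{6}$ ($c{\left(a \right)} = \frac{10 - 11}{8 - 14} = - \frac{1}{-6} = \left(-1\right) \left(- \frac{1}{6}\right) = \frac{1}{6}$)
$- 11 c{\left(-16 \right)} = \left(-11\right) \frac{1}{6} = - \frac{11}{6}$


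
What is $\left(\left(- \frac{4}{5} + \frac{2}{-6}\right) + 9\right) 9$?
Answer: $\frac{354}{5} \approx 70.8$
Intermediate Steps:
$\left(\left(- \frac{4}{5} + \frac{2}{-6}\right) + 9\right) 9 = \left(\left(\left(-4\right) \frac{1}{5} + 2 \left(- \frac{1}{6}\right)\right) + 9\right) 9 = \left(\left(- \frac{4}{5} - \frac{1}{3}\right) + 9\right) 9 = \left(- \frac{17}{15} + 9\right) 9 = \frac{118}{15} \cdot 9 = \frac{354}{5}$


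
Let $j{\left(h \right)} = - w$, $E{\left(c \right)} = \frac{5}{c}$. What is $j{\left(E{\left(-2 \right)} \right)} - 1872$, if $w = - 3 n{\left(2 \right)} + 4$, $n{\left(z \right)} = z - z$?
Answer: $-1876$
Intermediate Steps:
$n{\left(z \right)} = 0$
$w = 4$ ($w = \left(-3\right) 0 + 4 = 0 + 4 = 4$)
$j{\left(h \right)} = -4$ ($j{\left(h \right)} = \left(-1\right) 4 = -4$)
$j{\left(E{\left(-2 \right)} \right)} - 1872 = -4 - 1872 = -1876$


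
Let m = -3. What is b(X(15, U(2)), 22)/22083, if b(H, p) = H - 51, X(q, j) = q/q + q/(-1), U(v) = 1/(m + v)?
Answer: -65/22083 ≈ -0.0029434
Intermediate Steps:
U(v) = 1/(-3 + v)
X(q, j) = 1 - q (X(q, j) = 1 + q*(-1) = 1 - q)
b(H, p) = -51 + H
b(X(15, U(2)), 22)/22083 = (-51 + (1 - 1*15))/22083 = (-51 + (1 - 15))*(1/22083) = (-51 - 14)*(1/22083) = -65*1/22083 = -65/22083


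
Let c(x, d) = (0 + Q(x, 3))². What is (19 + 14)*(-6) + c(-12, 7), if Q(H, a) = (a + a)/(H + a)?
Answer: -1778/9 ≈ -197.56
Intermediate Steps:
Q(H, a) = 2*a/(H + a) (Q(H, a) = (2*a)/(H + a) = 2*a/(H + a))
c(x, d) = 36/(3 + x)² (c(x, d) = (0 + 2*3/(x + 3))² = (0 + 2*3/(3 + x))² = (0 + 6/(3 + x))² = (6/(3 + x))² = 36/(3 + x)²)
(19 + 14)*(-6) + c(-12, 7) = (19 + 14)*(-6) + 36/(3 - 12)² = 33*(-6) + 36/(-9)² = -198 + 36*(1/81) = -198 + 4/9 = -1778/9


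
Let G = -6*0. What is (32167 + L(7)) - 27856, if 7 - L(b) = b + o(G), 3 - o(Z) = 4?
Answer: 4312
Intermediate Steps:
G = 0
o(Z) = -1 (o(Z) = 3 - 1*4 = 3 - 4 = -1)
L(b) = 8 - b (L(b) = 7 - (b - 1) = 7 - (-1 + b) = 7 + (1 - b) = 8 - b)
(32167 + L(7)) - 27856 = (32167 + (8 - 1*7)) - 27856 = (32167 + (8 - 7)) - 27856 = (32167 + 1) - 27856 = 32168 - 27856 = 4312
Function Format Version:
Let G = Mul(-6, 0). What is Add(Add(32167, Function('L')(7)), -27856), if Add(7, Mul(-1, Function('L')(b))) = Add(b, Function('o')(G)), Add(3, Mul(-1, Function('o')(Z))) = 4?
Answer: 4312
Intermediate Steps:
G = 0
Function('o')(Z) = -1 (Function('o')(Z) = Add(3, Mul(-1, 4)) = Add(3, -4) = -1)
Function('L')(b) = Add(8, Mul(-1, b)) (Function('L')(b) = Add(7, Mul(-1, Add(b, -1))) = Add(7, Mul(-1, Add(-1, b))) = Add(7, Add(1, Mul(-1, b))) = Add(8, Mul(-1, b)))
Add(Add(32167, Function('L')(7)), -27856) = Add(Add(32167, Add(8, Mul(-1, 7))), -27856) = Add(Add(32167, Add(8, -7)), -27856) = Add(Add(32167, 1), -27856) = Add(32168, -27856) = 4312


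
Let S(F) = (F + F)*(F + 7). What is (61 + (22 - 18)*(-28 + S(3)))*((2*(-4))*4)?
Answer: -6048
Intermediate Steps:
S(F) = 2*F*(7 + F) (S(F) = (2*F)*(7 + F) = 2*F*(7 + F))
(61 + (22 - 18)*(-28 + S(3)))*((2*(-4))*4) = (61 + (22 - 18)*(-28 + 2*3*(7 + 3)))*((2*(-4))*4) = (61 + 4*(-28 + 2*3*10))*(-8*4) = (61 + 4*(-28 + 60))*(-32) = (61 + 4*32)*(-32) = (61 + 128)*(-32) = 189*(-32) = -6048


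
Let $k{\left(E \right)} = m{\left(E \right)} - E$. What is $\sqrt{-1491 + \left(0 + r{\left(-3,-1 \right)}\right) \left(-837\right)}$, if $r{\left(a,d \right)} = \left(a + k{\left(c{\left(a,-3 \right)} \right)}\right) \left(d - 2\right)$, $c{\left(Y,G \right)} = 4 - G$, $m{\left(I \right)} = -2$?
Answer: $i \sqrt{31623} \approx 177.83 i$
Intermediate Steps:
$k{\left(E \right)} = -2 - E$
$r{\left(a,d \right)} = \left(-9 + a\right) \left(-2 + d\right)$ ($r{\left(a,d \right)} = \left(a - \left(6 + 3\right)\right) \left(d - 2\right) = \left(a - 9\right) \left(-2 + d\right) = \left(-9 + a\right) \left(-2 + d\right)$)
$\sqrt{-1491 + \left(0 + r{\left(-3,-1 \right)}\right) \left(-837\right)} = \sqrt{-1491 + \left(0 - -36\right) \left(-837\right)} = \sqrt{-1491 + \left(0 + \left(18 + 9 + 6 + 3\right)\right) \left(-837\right)} = \sqrt{-1491 + \left(0 + 36\right) \left(-837\right)} = \sqrt{-1491 + 36 \left(-837\right)} = \sqrt{-1491 - 30132} = \sqrt{-31623} = i \sqrt{31623}$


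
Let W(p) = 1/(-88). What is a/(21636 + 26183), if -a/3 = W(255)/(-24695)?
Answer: -3/103918338040 ≈ -2.8869e-11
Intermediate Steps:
W(p) = -1/88
a = -3/2173160 (a = -(-3)/(88*(-24695)) = -(-3)*(-1)/(88*24695) = -3*1/2173160 = -3/2173160 ≈ -1.3805e-6)
a/(21636 + 26183) = -3/(2173160*(21636 + 26183)) = -3/2173160/47819 = -3/2173160*1/47819 = -3/103918338040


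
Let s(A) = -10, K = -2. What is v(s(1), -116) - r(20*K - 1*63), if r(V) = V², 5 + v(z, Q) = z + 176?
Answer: -10448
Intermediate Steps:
v(z, Q) = 171 + z (v(z, Q) = -5 + (z + 176) = -5 + (176 + z) = 171 + z)
v(s(1), -116) - r(20*K - 1*63) = (171 - 10) - (20*(-2) - 1*63)² = 161 - (-40 - 63)² = 161 - 1*(-103)² = 161 - 1*10609 = 161 - 10609 = -10448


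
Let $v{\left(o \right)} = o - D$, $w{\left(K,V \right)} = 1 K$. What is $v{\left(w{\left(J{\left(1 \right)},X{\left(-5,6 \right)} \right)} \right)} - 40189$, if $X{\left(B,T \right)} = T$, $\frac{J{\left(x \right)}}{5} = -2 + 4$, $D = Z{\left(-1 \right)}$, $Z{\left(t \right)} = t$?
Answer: $-40178$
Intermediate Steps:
$D = -1$
$J{\left(x \right)} = 10$ ($J{\left(x \right)} = 5 \left(-2 + 4\right) = 5 \cdot 2 = 10$)
$w{\left(K,V \right)} = K$
$v{\left(o \right)} = 1 + o$ ($v{\left(o \right)} = o - -1 = o + 1 = 1 + o$)
$v{\left(w{\left(J{\left(1 \right)},X{\left(-5,6 \right)} \right)} \right)} - 40189 = \left(1 + 10\right) - 40189 = 11 - 40189 = -40178$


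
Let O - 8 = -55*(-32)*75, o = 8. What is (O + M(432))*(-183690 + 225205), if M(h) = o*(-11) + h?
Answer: 5494593280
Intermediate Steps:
O = 132008 (O = 8 - 55*(-32)*75 = 8 + 1760*75 = 8 + 132000 = 132008)
M(h) = -88 + h (M(h) = 8*(-11) + h = -88 + h)
(O + M(432))*(-183690 + 225205) = (132008 + (-88 + 432))*(-183690 + 225205) = (132008 + 344)*41515 = 132352*41515 = 5494593280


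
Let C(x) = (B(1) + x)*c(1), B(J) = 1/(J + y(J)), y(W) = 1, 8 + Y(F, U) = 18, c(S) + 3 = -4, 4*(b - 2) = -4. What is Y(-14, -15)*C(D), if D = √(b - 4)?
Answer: -35 - 70*I*√3 ≈ -35.0 - 121.24*I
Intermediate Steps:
b = 1 (b = 2 + (¼)*(-4) = 2 - 1 = 1)
c(S) = -7 (c(S) = -3 - 4 = -7)
Y(F, U) = 10 (Y(F, U) = -8 + 18 = 10)
D = I*√3 (D = √(1 - 4) = √(-3) = I*√3 ≈ 1.732*I)
B(J) = 1/(1 + J) (B(J) = 1/(J + 1) = 1/(1 + J))
C(x) = -7/2 - 7*x (C(x) = (1/(1 + 1) + x)*(-7) = (1/2 + x)*(-7) = (½ + x)*(-7) = -7/2 - 7*x)
Y(-14, -15)*C(D) = 10*(-7/2 - 7*I*√3) = -35 - 70*I*√3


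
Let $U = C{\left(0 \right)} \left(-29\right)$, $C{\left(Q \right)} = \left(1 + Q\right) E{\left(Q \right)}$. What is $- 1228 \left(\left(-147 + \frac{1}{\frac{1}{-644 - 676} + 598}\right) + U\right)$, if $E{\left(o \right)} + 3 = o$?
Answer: $\frac{58158350160}{789359} \approx 73678.0$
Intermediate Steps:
$E{\left(o \right)} = -3 + o$
$C{\left(Q \right)} = \left(1 + Q\right) \left(-3 + Q\right)$
$U = 87$ ($U = \left(1 + 0\right) \left(-3 + 0\right) \left(-29\right) = 1 \left(-3\right) \left(-29\right) = \left(-3\right) \left(-29\right) = 87$)
$- 1228 \left(\left(-147 + \frac{1}{\frac{1}{-644 - 676} + 598}\right) + U\right) = - 1228 \left(\left(-147 + \frac{1}{\frac{1}{-644 - 676} + 598}\right) + 87\right) = - 1228 \left(\left(-147 + \frac{1}{\frac{1}{-1320} + 598}\right) + 87\right) = - 1228 \left(\left(-147 + \frac{1}{- \frac{1}{1320} + 598}\right) + 87\right) = - 1228 \left(\left(-147 + \frac{1}{\frac{789359}{1320}}\right) + 87\right) = - 1228 \left(\left(-147 + \frac{1320}{789359}\right) + 87\right) = - 1228 \left(- \frac{116034453}{789359} + 87\right) = \left(-1228\right) \left(- \frac{47360220}{789359}\right) = \frac{58158350160}{789359}$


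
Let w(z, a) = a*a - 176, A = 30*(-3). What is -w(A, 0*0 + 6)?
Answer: 140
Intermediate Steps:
A = -90
w(z, a) = -176 + a² (w(z, a) = a² - 176 = -176 + a²)
-w(A, 0*0 + 6) = -(-176 + (0*0 + 6)²) = -(-176 + (0 + 6)²) = -(-176 + 6²) = -(-176 + 36) = -1*(-140) = 140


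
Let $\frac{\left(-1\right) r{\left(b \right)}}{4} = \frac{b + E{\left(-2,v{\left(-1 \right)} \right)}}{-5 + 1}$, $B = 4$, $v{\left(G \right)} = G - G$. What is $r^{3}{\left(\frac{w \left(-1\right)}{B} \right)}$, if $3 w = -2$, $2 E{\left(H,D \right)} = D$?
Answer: $\frac{1}{216} \approx 0.0046296$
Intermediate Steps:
$v{\left(G \right)} = 0$
$E{\left(H,D \right)} = \frac{D}{2}$
$w = - \frac{2}{3}$ ($w = \frac{1}{3} \left(-2\right) = - \frac{2}{3} \approx -0.66667$)
$r{\left(b \right)} = b$ ($r{\left(b \right)} = - 4 \frac{b + \frac{1}{2} \cdot 0}{-5 + 1} = - 4 \frac{b + 0}{-4} = - 4 b \left(- \frac{1}{4}\right) = - 4 \left(- \frac{b}{4}\right) = b$)
$r^{3}{\left(\frac{w \left(-1\right)}{B} \right)} = \left(\frac{\left(- \frac{2}{3}\right) \left(-1\right)}{4}\right)^{3} = \left(\frac{2}{3} \cdot \frac{1}{4}\right)^{3} = \left(\frac{1}{6}\right)^{3} = \frac{1}{216}$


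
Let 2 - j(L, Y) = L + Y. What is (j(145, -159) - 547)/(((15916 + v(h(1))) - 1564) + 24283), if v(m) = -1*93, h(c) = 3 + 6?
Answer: -531/38542 ≈ -0.013777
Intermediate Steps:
h(c) = 9
v(m) = -93
j(L, Y) = 2 - L - Y (j(L, Y) = 2 - (L + Y) = 2 + (-L - Y) = 2 - L - Y)
(j(145, -159) - 547)/(((15916 + v(h(1))) - 1564) + 24283) = ((2 - 1*145 - 1*(-159)) - 547)/(((15916 - 93) - 1564) + 24283) = ((2 - 145 + 159) - 547)/((15823 - 1564) + 24283) = (16 - 547)/(14259 + 24283) = -531/38542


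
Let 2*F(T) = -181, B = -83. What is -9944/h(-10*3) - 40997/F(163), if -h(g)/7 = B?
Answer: 45838650/105161 ≈ 435.89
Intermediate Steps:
h(g) = 581 (h(g) = -7*(-83) = 581)
F(T) = -181/2 (F(T) = (1/2)*(-181) = -181/2)
-9944/h(-10*3) - 40997/F(163) = -9944/581 - 40997/(-181/2) = -9944*1/581 - 40997*(-2/181) = -9944/581 + 81994/181 = 45838650/105161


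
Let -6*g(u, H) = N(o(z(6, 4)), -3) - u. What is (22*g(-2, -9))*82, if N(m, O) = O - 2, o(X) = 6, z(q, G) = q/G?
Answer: 902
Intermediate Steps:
N(m, O) = -2 + O
g(u, H) = 5/6 + u/6 (g(u, H) = -((-2 - 3) - u)/6 = -(-5 - u)/6 = 5/6 + u/6)
(22*g(-2, -9))*82 = (22*(5/6 + (1/6)*(-2)))*82 = (22*(5/6 - 1/3))*82 = (22*(1/2))*82 = 11*82 = 902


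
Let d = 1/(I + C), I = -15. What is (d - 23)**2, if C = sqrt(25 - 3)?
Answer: 21939878/41209 + 9368*sqrt(22)/41209 ≈ 533.47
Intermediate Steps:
C = sqrt(22) ≈ 4.6904
d = 1/(-15 + sqrt(22)) ≈ -0.096997
(d - 23)**2 = ((-15/203 - sqrt(22)/203) - 23)**2 = (-4684/203 - sqrt(22)/203)**2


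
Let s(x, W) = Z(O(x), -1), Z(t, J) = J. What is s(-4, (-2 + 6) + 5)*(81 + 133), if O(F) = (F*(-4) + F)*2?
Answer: -214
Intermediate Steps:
O(F) = -6*F (O(F) = (-4*F + F)*2 = -3*F*2 = -6*F)
s(x, W) = -1
s(-4, (-2 + 6) + 5)*(81 + 133) = -(81 + 133) = -1*214 = -214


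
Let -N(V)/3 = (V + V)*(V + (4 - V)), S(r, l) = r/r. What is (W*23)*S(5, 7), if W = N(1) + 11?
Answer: -299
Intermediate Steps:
S(r, l) = 1
N(V) = -24*V (N(V) = -3*(V + V)*(V + (4 - V)) = -3*2*V*4 = -24*V)
W = -13 (W = -24*1 + 11 = -24 + 11 = -13)
(W*23)*S(5, 7) = -13*23*1 = -299*1 = -299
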